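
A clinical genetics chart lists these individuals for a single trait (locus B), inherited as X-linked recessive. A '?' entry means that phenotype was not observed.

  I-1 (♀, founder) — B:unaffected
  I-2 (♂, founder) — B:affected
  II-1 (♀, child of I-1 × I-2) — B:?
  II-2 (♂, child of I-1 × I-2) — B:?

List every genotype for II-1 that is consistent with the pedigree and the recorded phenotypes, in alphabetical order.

II-1 ∈ {X^BX^b, X^bX^b}

B/I-1 un ·: X^BX^B|X^BX^b
B/I-2 aff ·: X^bY
B/II-1 ? I-1×I-2: X^BX^b|X^bX^b
B/II-2 ? I-1×I-2: X^BY|X^bY
⇒ B over [I-1,I-2,II-1,II-2]: 5 consistent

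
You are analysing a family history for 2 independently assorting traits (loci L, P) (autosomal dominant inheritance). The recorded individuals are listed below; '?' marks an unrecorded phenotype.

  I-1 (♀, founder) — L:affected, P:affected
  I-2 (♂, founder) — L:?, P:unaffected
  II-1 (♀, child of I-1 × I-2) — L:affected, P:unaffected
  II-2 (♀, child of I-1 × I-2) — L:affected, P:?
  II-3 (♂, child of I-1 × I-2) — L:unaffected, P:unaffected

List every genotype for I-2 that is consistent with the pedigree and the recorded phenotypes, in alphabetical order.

L/I-1 aff ·: Ll
L/I-2 ? ·: ll|Ll
L/II-1 aff I-1×I-2: Ll|LL
L/II-2 aff I-1×I-2: Ll|LL
L/II-3 un I-1×I-2: ll
⇒ L over [I-1,I-2,II-1,II-2,II-3]: 5 consistent
P/I-1 aff ·: Pp
P/I-2 un ·: pp
P/II-1 un I-1×I-2: pp
P/II-2 ? I-1×I-2: pp|Pp
P/II-3 un I-1×I-2: pp
⇒ P over [I-1,I-2,II-1,II-2,II-3]: 2 consistent

I-2 ∈ {Ll pp, ll pp}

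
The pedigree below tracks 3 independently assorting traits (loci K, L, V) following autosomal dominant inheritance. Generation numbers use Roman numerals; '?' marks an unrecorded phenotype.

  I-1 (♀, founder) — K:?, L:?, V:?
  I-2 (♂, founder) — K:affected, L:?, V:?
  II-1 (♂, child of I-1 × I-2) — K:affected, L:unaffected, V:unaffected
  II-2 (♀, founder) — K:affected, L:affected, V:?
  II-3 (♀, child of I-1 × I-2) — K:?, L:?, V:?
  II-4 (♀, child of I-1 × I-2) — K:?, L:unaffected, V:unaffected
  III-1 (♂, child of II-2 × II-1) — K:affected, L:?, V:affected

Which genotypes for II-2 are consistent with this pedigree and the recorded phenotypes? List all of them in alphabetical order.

K/I-1 ? ·: kk|Kk|KK
K/I-2 aff ·: Kk|KK
K/II-1 aff I-1×I-2: Kk|KK
K/II-2 aff ·: Kk|KK
K/II-3 ? I-1×I-2: kk|Kk|KK
K/II-4 ? I-1×I-2: kk|Kk|KK
K/III-1 aff II-2×II-1: Kk|KK
⇒ K over [I-1,I-2,II-1,II-2,II-3,II-4,III-1]: 142 consistent
L/I-1 ? ·: ll|Ll
L/I-2 ? ·: ll|Ll
L/II-1 un I-1×I-2: ll
L/II-2 aff ·: Ll|LL
L/II-3 ? I-1×I-2: ll|Ll|LL
L/II-4 un I-1×I-2: ll
L/III-1 ? II-2×II-1: ll|Ll
⇒ L over [I-1,I-2,II-1,II-2,II-3,II-4,III-1]: 24 consistent
V/I-1 ? ·: vv|Vv
V/I-2 ? ·: vv|Vv
V/II-1 un I-1×I-2: vv
V/II-2 ? ·: Vv|VV
V/II-3 ? I-1×I-2: vv|Vv|VV
V/II-4 un I-1×I-2: vv
V/III-1 aff II-2×II-1: Vv
⇒ V over [I-1,I-2,II-1,II-2,II-3,II-4,III-1]: 16 consistent

II-2 ∈ {KK LL VV, KK LL Vv, KK Ll VV, KK Ll Vv, Kk LL VV, Kk LL Vv, Kk Ll VV, Kk Ll Vv}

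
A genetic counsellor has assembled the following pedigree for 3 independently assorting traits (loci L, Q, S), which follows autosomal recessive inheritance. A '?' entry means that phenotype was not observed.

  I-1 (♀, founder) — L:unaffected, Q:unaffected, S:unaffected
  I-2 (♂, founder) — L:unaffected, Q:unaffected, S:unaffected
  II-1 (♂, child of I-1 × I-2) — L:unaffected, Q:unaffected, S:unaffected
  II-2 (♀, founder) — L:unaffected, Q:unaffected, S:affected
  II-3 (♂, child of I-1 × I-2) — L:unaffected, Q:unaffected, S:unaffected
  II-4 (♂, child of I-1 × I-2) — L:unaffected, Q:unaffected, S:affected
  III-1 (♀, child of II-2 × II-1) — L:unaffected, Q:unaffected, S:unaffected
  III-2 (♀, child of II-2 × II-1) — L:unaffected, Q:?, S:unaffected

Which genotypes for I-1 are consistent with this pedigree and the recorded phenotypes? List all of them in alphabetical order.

I-1 ∈ {LL QQ Ss, LL Qq Ss, Ll QQ Ss, Ll Qq Ss}

L/I-1 un ·: LL|Ll
L/I-2 un ·: LL|Ll
L/II-1 un I-1×I-2: LL|Ll
L/II-2 un ·: LL|Ll
L/II-3 un I-1×I-2: LL|Ll
L/II-4 un I-1×I-2: LL|Ll
L/III-1 un II-2×II-1: LL|Ll
L/III-2 un II-2×II-1: LL|Ll
⇒ L over [I-1,I-2,II-1,II-2,II-3,II-4,III-1,III-2]: 161 consistent
Q/I-1 un ·: QQ|Qq
Q/I-2 un ·: QQ|Qq
Q/II-1 un I-1×I-2: QQ|Qq
Q/II-2 un ·: QQ|Qq
Q/II-3 un I-1×I-2: QQ|Qq
Q/II-4 un I-1×I-2: QQ|Qq
Q/III-1 un II-2×II-1: QQ|Qq
Q/III-2 ? II-2×II-1: QQ|Qq|qq
⇒ Q over [I-1,I-2,II-1,II-2,II-3,II-4,III-1,III-2]: 185 consistent
S/I-1 un ·: Ss
S/I-2 un ·: Ss
S/II-1 un I-1×I-2: SS|Ss
S/II-2 aff ·: ss
S/II-3 un I-1×I-2: SS|Ss
S/II-4 aff I-1×I-2: ss
S/III-1 un II-2×II-1: Ss
S/III-2 un II-2×II-1: Ss
⇒ S over [I-1,I-2,II-1,II-2,II-3,II-4,III-1,III-2]: 4 consistent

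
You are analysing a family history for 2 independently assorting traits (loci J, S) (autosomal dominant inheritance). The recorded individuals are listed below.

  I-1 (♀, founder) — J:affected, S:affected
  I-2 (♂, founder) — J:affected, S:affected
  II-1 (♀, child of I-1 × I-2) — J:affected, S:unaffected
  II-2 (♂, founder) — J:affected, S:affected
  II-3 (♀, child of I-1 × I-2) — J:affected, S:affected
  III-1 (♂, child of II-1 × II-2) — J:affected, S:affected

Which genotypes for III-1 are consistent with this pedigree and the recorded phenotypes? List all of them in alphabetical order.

III-1 ∈ {JJ Ss, Jj Ss}

J/I-1 aff ·: Jj|JJ
J/I-2 aff ·: Jj|JJ
J/II-1 aff I-1×I-2: Jj|JJ
J/II-2 aff ·: Jj|JJ
J/II-3 aff I-1×I-2: Jj|JJ
J/III-1 aff II-1×II-2: Jj|JJ
⇒ J over [I-1,I-2,II-1,II-2,II-3,III-1]: 45 consistent
S/I-1 aff ·: Ss
S/I-2 aff ·: Ss
S/II-1 un I-1×I-2: ss
S/II-2 aff ·: Ss|SS
S/II-3 aff I-1×I-2: Ss|SS
S/III-1 aff II-1×II-2: Ss
⇒ S over [I-1,I-2,II-1,II-2,II-3,III-1]: 4 consistent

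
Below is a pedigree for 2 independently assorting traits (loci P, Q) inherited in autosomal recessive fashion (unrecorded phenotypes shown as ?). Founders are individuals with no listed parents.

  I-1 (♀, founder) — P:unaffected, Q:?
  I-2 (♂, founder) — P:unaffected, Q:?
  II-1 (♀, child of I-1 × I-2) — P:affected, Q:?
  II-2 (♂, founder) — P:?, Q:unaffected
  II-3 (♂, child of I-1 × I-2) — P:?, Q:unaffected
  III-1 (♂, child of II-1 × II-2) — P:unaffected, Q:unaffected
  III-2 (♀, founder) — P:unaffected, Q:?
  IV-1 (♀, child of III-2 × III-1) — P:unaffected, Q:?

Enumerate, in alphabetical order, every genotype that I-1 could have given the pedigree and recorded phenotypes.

P/I-1 un ·: Pp
P/I-2 un ·: Pp
P/II-1 aff I-1×I-2: pp
P/II-2 ? ·: PP|Pp
P/II-3 ? I-1×I-2: PP|Pp|pp
P/III-1 un II-1×II-2: Pp
P/III-2 un ·: PP|Pp
P/IV-1 un III-2×III-1: PP|Pp
⇒ P over [I-1,I-2,II-1,II-2,II-3,III-1,III-2,IV-1]: 24 consistent
Q/I-1 ? ·: QQ|Qq|qq
Q/I-2 ? ·: QQ|Qq|qq
Q/II-1 ? I-1×I-2: QQ|Qq|qq
Q/II-2 un ·: QQ|Qq
Q/II-3 un I-1×I-2: QQ|Qq
Q/III-1 un II-1×II-2: QQ|Qq
Q/III-2 ? ·: QQ|Qq|qq
Q/IV-1 ? III-2×III-1: QQ|Qq|qq
⇒ Q over [I-1,I-2,II-1,II-2,II-3,III-1,III-2,IV-1]: 381 consistent

I-1 ∈ {Pp QQ, Pp Qq, Pp qq}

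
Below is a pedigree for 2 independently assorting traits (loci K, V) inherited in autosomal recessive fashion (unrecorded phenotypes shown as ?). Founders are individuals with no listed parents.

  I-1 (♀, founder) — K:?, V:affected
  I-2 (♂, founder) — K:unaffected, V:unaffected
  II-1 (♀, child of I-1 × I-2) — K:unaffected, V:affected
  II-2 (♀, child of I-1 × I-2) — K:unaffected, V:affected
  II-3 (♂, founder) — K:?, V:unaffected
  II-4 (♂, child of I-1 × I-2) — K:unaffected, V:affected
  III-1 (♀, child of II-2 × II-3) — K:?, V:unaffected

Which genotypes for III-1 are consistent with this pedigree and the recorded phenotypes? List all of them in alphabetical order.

K/I-1 ? ·: KK|Kk|kk
K/I-2 un ·: KK|Kk
K/II-1 un I-1×I-2: KK|Kk
K/II-2 un I-1×I-2: KK|Kk
K/II-3 ? ·: KK|Kk|kk
K/II-4 un I-1×I-2: KK|Kk
K/III-1 ? II-2×II-3: KK|Kk|kk
⇒ K over [I-1,I-2,II-1,II-2,II-3,II-4,III-1]: 150 consistent
V/I-1 aff ·: vv
V/I-2 un ·: Vv
V/II-1 aff I-1×I-2: vv
V/II-2 aff I-1×I-2: vv
V/II-3 un ·: VV|Vv
V/II-4 aff I-1×I-2: vv
V/III-1 un II-2×II-3: Vv
⇒ V over [I-1,I-2,II-1,II-2,II-3,II-4,III-1]: 2 consistent

III-1 ∈ {KK Vv, Kk Vv, kk Vv}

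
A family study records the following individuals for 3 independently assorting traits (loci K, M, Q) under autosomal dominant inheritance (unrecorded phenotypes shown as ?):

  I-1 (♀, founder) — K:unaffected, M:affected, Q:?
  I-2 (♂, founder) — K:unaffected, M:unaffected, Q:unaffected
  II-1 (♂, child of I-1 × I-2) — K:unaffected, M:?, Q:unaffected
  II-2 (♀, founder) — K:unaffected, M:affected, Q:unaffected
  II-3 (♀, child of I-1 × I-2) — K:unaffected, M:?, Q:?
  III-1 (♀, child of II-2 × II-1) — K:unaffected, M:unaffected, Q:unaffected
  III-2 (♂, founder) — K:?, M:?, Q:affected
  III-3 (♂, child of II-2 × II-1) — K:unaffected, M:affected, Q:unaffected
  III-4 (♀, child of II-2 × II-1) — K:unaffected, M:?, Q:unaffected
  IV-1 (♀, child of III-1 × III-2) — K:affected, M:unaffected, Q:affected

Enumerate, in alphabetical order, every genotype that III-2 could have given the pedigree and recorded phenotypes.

K/I-1 un ·: kk
K/I-2 un ·: kk
K/II-1 un I-1×I-2: kk
K/II-2 un ·: kk
K/II-3 un I-1×I-2: kk
K/III-1 un II-2×II-1: kk
K/III-2 ? ·: Kk|KK
K/III-3 un II-2×II-1: kk
K/III-4 un II-2×II-1: kk
K/IV-1 aff III-1×III-2: Kk
⇒ K over [I-1,I-2,II-1,II-2,II-3,III-1,III-2,III-3,III-4,IV-1]: 2 consistent
M/I-1 aff ·: Mm|MM
M/I-2 un ·: mm
M/II-1 ? I-1×I-2: mm|Mm
M/II-2 aff ·: Mm
M/II-3 ? I-1×I-2: mm|Mm
M/III-1 un II-2×II-1: mm
M/III-2 ? ·: mm|Mm
M/III-3 aff II-2×II-1: Mm|MM
M/III-4 ? II-2×II-1: mm|Mm|MM
M/IV-1 un III-1×III-2: mm
⇒ M over [I-1,I-2,II-1,II-2,II-3,III-1,III-2,III-3,III-4,IV-1]: 44 consistent
Q/I-1 ? ·: qq|Qq
Q/I-2 un ·: qq
Q/II-1 un I-1×I-2: qq
Q/II-2 un ·: qq
Q/II-3 ? I-1×I-2: qq|Qq
Q/III-1 un II-2×II-1: qq
Q/III-2 aff ·: Qq|QQ
Q/III-3 un II-2×II-1: qq
Q/III-4 un II-2×II-1: qq
Q/IV-1 aff III-1×III-2: Qq
⇒ Q over [I-1,I-2,II-1,II-2,II-3,III-1,III-2,III-3,III-4,IV-1]: 6 consistent

III-2 ∈ {KK Mm QQ, KK Mm Qq, KK mm QQ, KK mm Qq, Kk Mm QQ, Kk Mm Qq, Kk mm QQ, Kk mm Qq}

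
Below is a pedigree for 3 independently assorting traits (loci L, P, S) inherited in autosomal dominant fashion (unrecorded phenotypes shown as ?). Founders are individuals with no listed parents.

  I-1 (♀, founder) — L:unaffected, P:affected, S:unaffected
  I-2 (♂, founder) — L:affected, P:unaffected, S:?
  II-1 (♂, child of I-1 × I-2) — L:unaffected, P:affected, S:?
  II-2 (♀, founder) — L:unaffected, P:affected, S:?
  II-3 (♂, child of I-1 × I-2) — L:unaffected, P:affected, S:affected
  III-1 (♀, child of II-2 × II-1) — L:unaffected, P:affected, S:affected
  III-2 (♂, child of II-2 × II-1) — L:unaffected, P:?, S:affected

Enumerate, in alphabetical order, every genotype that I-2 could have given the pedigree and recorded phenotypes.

I-2 ∈ {Ll pp SS, Ll pp Ss}

L/I-1 un ·: ll
L/I-2 aff ·: Ll
L/II-1 un I-1×I-2: ll
L/II-2 un ·: ll
L/II-3 un I-1×I-2: ll
L/III-1 un II-2×II-1: ll
L/III-2 un II-2×II-1: ll
⇒ L over [I-1,I-2,II-1,II-2,II-3,III-1,III-2]: 1 consistent
P/I-1 aff ·: Pp|PP
P/I-2 un ·: pp
P/II-1 aff I-1×I-2: Pp
P/II-2 aff ·: Pp|PP
P/II-3 aff I-1×I-2: Pp
P/III-1 aff II-2×II-1: Pp|PP
P/III-2 ? II-2×II-1: pp|Pp|PP
⇒ P over [I-1,I-2,II-1,II-2,II-3,III-1,III-2]: 20 consistent
S/I-1 un ·: ss
S/I-2 ? ·: Ss|SS
S/II-1 ? I-1×I-2: ss|Ss
S/II-2 ? ·: ss|Ss|SS
S/II-3 aff I-1×I-2: Ss
S/III-1 aff II-2×II-1: Ss|SS
S/III-2 aff II-2×II-1: Ss|SS
⇒ S over [I-1,I-2,II-1,II-2,II-3,III-1,III-2]: 20 consistent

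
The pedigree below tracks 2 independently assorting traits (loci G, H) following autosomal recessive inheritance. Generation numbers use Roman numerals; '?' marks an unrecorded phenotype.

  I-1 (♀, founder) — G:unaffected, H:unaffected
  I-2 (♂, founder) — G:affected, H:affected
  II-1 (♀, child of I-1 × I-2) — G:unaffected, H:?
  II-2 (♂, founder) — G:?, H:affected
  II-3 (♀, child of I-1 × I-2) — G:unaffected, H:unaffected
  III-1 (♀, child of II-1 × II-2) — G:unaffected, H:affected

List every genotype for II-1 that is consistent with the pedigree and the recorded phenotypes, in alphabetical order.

II-1 ∈ {Gg Hh, Gg hh}

G/I-1 un ·: GG|Gg
G/I-2 aff ·: gg
G/II-1 un I-1×I-2: Gg
G/II-2 ? ·: GG|Gg|gg
G/II-3 un I-1×I-2: Gg
G/III-1 un II-1×II-2: GG|Gg
⇒ G over [I-1,I-2,II-1,II-2,II-3,III-1]: 10 consistent
H/I-1 un ·: HH|Hh
H/I-2 aff ·: hh
H/II-1 ? I-1×I-2: Hh|hh
H/II-2 aff ·: hh
H/II-3 un I-1×I-2: Hh
H/III-1 aff II-1×II-2: hh
⇒ H over [I-1,I-2,II-1,II-2,II-3,III-1]: 3 consistent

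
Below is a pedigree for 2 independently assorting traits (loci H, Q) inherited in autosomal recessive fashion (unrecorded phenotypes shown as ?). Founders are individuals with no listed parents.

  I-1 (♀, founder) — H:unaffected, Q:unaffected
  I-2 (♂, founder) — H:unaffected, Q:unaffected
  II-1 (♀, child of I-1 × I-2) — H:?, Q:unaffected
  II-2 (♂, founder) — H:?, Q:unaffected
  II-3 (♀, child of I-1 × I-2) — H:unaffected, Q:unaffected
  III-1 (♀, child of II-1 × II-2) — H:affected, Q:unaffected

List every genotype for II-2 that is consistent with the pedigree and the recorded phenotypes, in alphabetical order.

H/I-1 un ·: HH|Hh
H/I-2 un ·: HH|Hh
H/II-1 ? I-1×I-2: Hh|hh
H/II-2 ? ·: Hh|hh
H/II-3 un I-1×I-2: HH|Hh
H/III-1 aff II-1×II-2: hh
⇒ H over [I-1,I-2,II-1,II-2,II-3,III-1]: 16 consistent
Q/I-1 un ·: QQ|Qq
Q/I-2 un ·: QQ|Qq
Q/II-1 un I-1×I-2: QQ|Qq
Q/II-2 un ·: QQ|Qq
Q/II-3 un I-1×I-2: QQ|Qq
Q/III-1 un II-1×II-2: QQ|Qq
⇒ Q over [I-1,I-2,II-1,II-2,II-3,III-1]: 45 consistent

II-2 ∈ {Hh QQ, Hh Qq, hh QQ, hh Qq}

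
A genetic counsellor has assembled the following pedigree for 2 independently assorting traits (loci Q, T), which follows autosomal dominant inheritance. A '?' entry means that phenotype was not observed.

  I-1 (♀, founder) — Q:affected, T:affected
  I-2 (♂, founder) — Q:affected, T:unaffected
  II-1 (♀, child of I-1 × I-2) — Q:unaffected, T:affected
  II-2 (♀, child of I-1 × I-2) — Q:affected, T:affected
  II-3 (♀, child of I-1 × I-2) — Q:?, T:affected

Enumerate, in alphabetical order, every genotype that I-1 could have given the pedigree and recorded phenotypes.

Q/I-1 aff ·: Qq
Q/I-2 aff ·: Qq
Q/II-1 un I-1×I-2: qq
Q/II-2 aff I-1×I-2: Qq|QQ
Q/II-3 ? I-1×I-2: qq|Qq|QQ
⇒ Q over [I-1,I-2,II-1,II-2,II-3]: 6 consistent
T/I-1 aff ·: Tt|TT
T/I-2 un ·: tt
T/II-1 aff I-1×I-2: Tt
T/II-2 aff I-1×I-2: Tt
T/II-3 aff I-1×I-2: Tt
⇒ T over [I-1,I-2,II-1,II-2,II-3]: 2 consistent

I-1 ∈ {Qq TT, Qq Tt}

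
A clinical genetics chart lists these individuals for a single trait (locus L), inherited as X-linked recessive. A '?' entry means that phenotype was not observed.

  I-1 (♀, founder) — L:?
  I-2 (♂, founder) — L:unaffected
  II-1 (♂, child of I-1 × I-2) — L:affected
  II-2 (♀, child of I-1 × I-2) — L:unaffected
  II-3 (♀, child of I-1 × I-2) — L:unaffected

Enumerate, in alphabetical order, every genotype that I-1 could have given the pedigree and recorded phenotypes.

I-1 ∈ {X^LX^l, X^lX^l}

L/I-1 ? ·: X^LX^l|X^lX^l
L/I-2 un ·: X^LY
L/II-1 aff I-1×I-2: X^lY
L/II-2 un I-1×I-2: X^LX^L|X^LX^l
L/II-3 un I-1×I-2: X^LX^L|X^LX^l
⇒ L over [I-1,I-2,II-1,II-2,II-3]: 5 consistent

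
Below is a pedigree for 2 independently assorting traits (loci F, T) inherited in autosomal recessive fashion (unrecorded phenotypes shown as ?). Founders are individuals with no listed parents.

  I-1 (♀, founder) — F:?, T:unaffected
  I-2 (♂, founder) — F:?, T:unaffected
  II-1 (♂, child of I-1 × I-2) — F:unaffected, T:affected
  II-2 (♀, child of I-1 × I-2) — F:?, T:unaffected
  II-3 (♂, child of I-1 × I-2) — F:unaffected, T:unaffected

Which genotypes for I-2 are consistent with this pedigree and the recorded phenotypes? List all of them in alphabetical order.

F/I-1 ? ·: FF|Ff|ff
F/I-2 ? ·: FF|Ff|ff
F/II-1 un I-1×I-2: FF|Ff
F/II-2 ? I-1×I-2: FF|Ff|ff
F/II-3 un I-1×I-2: FF|Ff
⇒ F over [I-1,I-2,II-1,II-2,II-3]: 35 consistent
T/I-1 un ·: Tt
T/I-2 un ·: Tt
T/II-1 aff I-1×I-2: tt
T/II-2 un I-1×I-2: TT|Tt
T/II-3 un I-1×I-2: TT|Tt
⇒ T over [I-1,I-2,II-1,II-2,II-3]: 4 consistent

I-2 ∈ {FF Tt, Ff Tt, ff Tt}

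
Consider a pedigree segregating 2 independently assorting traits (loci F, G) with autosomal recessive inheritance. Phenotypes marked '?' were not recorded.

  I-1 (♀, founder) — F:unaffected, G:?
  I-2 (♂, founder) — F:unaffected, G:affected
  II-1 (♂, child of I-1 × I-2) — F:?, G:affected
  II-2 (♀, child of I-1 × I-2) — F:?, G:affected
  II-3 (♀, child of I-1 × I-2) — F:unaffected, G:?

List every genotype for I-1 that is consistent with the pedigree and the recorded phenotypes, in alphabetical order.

F/I-1 un ·: FF|Ff
F/I-2 un ·: FF|Ff
F/II-1 ? I-1×I-2: FF|Ff|ff
F/II-2 ? I-1×I-2: FF|Ff|ff
F/II-3 un I-1×I-2: FF|Ff
⇒ F over [I-1,I-2,II-1,II-2,II-3]: 35 consistent
G/I-1 ? ·: Gg|gg
G/I-2 aff ·: gg
G/II-1 aff I-1×I-2: gg
G/II-2 aff I-1×I-2: gg
G/II-3 ? I-1×I-2: Gg|gg
⇒ G over [I-1,I-2,II-1,II-2,II-3]: 3 consistent

I-1 ∈ {FF Gg, FF gg, Ff Gg, Ff gg}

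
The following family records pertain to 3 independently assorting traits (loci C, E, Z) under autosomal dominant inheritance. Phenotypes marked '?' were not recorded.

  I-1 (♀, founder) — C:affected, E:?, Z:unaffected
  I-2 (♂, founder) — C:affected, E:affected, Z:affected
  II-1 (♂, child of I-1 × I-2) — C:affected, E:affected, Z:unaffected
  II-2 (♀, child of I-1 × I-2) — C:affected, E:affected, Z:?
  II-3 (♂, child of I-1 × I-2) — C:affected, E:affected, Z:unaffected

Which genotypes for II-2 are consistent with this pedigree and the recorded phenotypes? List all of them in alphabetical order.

C/I-1 aff ·: Cc|CC
C/I-2 aff ·: Cc|CC
C/II-1 aff I-1×I-2: Cc|CC
C/II-2 aff I-1×I-2: Cc|CC
C/II-3 aff I-1×I-2: Cc|CC
⇒ C over [I-1,I-2,II-1,II-2,II-3]: 25 consistent
E/I-1 ? ·: ee|Ee|EE
E/I-2 aff ·: Ee|EE
E/II-1 aff I-1×I-2: Ee|EE
E/II-2 aff I-1×I-2: Ee|EE
E/II-3 aff I-1×I-2: Ee|EE
⇒ E over [I-1,I-2,II-1,II-2,II-3]: 27 consistent
Z/I-1 un ·: zz
Z/I-2 aff ·: Zz
Z/II-1 un I-1×I-2: zz
Z/II-2 ? I-1×I-2: zz|Zz
Z/II-3 un I-1×I-2: zz
⇒ Z over [I-1,I-2,II-1,II-2,II-3]: 2 consistent

II-2 ∈ {CC EE Zz, CC EE zz, CC Ee Zz, CC Ee zz, Cc EE Zz, Cc EE zz, Cc Ee Zz, Cc Ee zz}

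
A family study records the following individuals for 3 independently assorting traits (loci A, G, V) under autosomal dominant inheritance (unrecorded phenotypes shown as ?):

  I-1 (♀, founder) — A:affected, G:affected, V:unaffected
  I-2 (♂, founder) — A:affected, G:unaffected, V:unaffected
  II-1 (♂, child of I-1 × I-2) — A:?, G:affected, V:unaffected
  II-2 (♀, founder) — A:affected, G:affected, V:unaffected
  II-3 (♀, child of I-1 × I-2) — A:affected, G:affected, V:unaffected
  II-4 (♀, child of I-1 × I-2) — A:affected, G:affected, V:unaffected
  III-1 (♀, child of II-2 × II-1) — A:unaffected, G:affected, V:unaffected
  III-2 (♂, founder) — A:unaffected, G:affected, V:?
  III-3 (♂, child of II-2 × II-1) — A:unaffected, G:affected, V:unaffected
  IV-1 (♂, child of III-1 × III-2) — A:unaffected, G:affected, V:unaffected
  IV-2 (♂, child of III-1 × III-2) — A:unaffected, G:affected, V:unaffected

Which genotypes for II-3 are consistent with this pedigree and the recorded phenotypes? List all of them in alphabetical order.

II-3 ∈ {AA Gg vv, Aa Gg vv}

A/I-1 aff ·: Aa|AA
A/I-2 aff ·: Aa|AA
A/II-1 ? I-1×I-2: aa|Aa
A/II-2 aff ·: Aa
A/II-3 aff I-1×I-2: Aa|AA
A/II-4 aff I-1×I-2: Aa|AA
A/III-1 un II-2×II-1: aa
A/III-2 un ·: aa
A/III-3 un II-2×II-1: aa
A/IV-1 un III-1×III-2: aa
A/IV-2 un III-1×III-2: aa
⇒ A over [I-1,I-2,II-1,II-2,II-3,II-4,III-1,III-2,III-3,IV-1,IV-2]: 16 consistent
G/I-1 aff ·: Gg|GG
G/I-2 un ·: gg
G/II-1 aff I-1×I-2: Gg
G/II-2 aff ·: Gg|GG
G/II-3 aff I-1×I-2: Gg
G/II-4 aff I-1×I-2: Gg
G/III-1 aff II-2×II-1: Gg|GG
G/III-2 aff ·: Gg|GG
G/III-3 aff II-2×II-1: Gg|GG
G/IV-1 aff III-1×III-2: Gg|GG
G/IV-2 aff III-1×III-2: Gg|GG
⇒ G over [I-1,I-2,II-1,II-2,II-3,II-4,III-1,III-2,III-3,IV-1,IV-2]: 104 consistent
V/I-1 un ·: vv
V/I-2 un ·: vv
V/II-1 un I-1×I-2: vv
V/II-2 un ·: vv
V/II-3 un I-1×I-2: vv
V/II-4 un I-1×I-2: vv
V/III-1 un II-2×II-1: vv
V/III-2 ? ·: vv|Vv
V/III-3 un II-2×II-1: vv
V/IV-1 un III-1×III-2: vv
V/IV-2 un III-1×III-2: vv
⇒ V over [I-1,I-2,II-1,II-2,II-3,II-4,III-1,III-2,III-3,IV-1,IV-2]: 2 consistent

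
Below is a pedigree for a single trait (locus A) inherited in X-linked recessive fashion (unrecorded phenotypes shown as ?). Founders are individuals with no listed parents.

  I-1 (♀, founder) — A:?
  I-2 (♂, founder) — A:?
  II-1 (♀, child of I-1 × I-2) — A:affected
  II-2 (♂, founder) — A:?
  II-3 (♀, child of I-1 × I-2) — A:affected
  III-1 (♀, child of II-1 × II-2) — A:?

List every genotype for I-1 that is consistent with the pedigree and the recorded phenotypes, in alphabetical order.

A/I-1 ? ·: X^AX^a|X^aX^a
A/I-2 ? ·: X^aY
A/II-1 aff I-1×I-2: X^aX^a
A/II-2 ? ·: X^AY|X^aY
A/II-3 aff I-1×I-2: X^aX^a
A/III-1 ? II-1×II-2: X^AX^a|X^aX^a
⇒ A over [I-1,I-2,II-1,II-2,II-3,III-1]: 4 consistent

I-1 ∈ {X^AX^a, X^aX^a}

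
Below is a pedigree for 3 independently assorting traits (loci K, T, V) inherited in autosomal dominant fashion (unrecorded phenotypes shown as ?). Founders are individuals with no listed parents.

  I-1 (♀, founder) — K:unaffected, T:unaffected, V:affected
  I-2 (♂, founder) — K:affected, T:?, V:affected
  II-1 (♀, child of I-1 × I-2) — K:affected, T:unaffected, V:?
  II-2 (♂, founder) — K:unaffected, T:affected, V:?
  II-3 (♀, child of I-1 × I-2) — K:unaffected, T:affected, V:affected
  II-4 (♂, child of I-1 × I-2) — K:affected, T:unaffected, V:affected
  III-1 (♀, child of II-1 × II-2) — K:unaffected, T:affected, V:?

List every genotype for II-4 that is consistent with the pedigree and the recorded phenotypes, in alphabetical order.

K/I-1 un ·: kk
K/I-2 aff ·: Kk
K/II-1 aff I-1×I-2: Kk
K/II-2 un ·: kk
K/II-3 un I-1×I-2: kk
K/II-4 aff I-1×I-2: Kk
K/III-1 un II-1×II-2: kk
⇒ K over [I-1,I-2,II-1,II-2,II-3,II-4,III-1]: 1 consistent
T/I-1 un ·: tt
T/I-2 ? ·: Tt
T/II-1 un I-1×I-2: tt
T/II-2 aff ·: Tt|TT
T/II-3 aff I-1×I-2: Tt
T/II-4 un I-1×I-2: tt
T/III-1 aff II-1×II-2: Tt
⇒ T over [I-1,I-2,II-1,II-2,II-3,II-4,III-1]: 2 consistent
V/I-1 aff ·: Vv|VV
V/I-2 aff ·: Vv|VV
V/II-1 ? I-1×I-2: vv|Vv|VV
V/II-2 ? ·: vv|Vv|VV
V/II-3 aff I-1×I-2: Vv|VV
V/II-4 aff I-1×I-2: Vv|VV
V/III-1 ? II-1×II-2: vv|Vv|VV
⇒ V over [I-1,I-2,II-1,II-2,II-3,II-4,III-1]: 152 consistent

II-4 ∈ {Kk tt VV, Kk tt Vv}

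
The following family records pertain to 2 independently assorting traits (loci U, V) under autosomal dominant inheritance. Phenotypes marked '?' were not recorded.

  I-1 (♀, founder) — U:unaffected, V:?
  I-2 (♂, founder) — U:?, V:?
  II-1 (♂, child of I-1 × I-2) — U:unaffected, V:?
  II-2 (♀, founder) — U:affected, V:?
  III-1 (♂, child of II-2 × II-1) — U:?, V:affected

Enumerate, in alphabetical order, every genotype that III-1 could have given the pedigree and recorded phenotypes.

III-1 ∈ {Uu VV, Uu Vv, uu VV, uu Vv}

U/I-1 un ·: uu
U/I-2 ? ·: uu|Uu
U/II-1 un I-1×I-2: uu
U/II-2 aff ·: Uu|UU
U/III-1 ? II-2×II-1: uu|Uu
⇒ U over [I-1,I-2,II-1,II-2,III-1]: 6 consistent
V/I-1 ? ·: vv|Vv|VV
V/I-2 ? ·: vv|Vv|VV
V/II-1 ? I-1×I-2: vv|Vv|VV
V/II-2 ? ·: vv|Vv|VV
V/III-1 aff II-2×II-1: Vv|VV
⇒ V over [I-1,I-2,II-1,II-2,III-1]: 59 consistent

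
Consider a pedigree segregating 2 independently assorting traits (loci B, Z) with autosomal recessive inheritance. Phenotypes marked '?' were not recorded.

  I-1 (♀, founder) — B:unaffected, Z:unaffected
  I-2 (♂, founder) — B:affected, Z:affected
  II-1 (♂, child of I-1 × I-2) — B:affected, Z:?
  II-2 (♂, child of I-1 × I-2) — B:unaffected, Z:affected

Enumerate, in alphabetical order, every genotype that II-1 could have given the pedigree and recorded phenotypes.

B/I-1 un ·: Bb
B/I-2 aff ·: bb
B/II-1 aff I-1×I-2: bb
B/II-2 un I-1×I-2: Bb
⇒ B over [I-1,I-2,II-1,II-2]: 1 consistent
Z/I-1 un ·: Zz
Z/I-2 aff ·: zz
Z/II-1 ? I-1×I-2: Zz|zz
Z/II-2 aff I-1×I-2: zz
⇒ Z over [I-1,I-2,II-1,II-2]: 2 consistent

II-1 ∈ {bb Zz, bb zz}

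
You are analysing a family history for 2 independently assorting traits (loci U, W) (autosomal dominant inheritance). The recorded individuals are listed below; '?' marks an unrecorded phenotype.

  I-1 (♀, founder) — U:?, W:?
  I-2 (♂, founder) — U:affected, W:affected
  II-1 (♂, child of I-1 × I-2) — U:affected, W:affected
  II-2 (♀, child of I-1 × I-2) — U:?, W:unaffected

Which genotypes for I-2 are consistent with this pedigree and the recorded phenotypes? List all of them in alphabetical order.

I-2 ∈ {UU Ww, Uu Ww}

U/I-1 ? ·: uu|Uu|UU
U/I-2 aff ·: Uu|UU
U/II-1 aff I-1×I-2: Uu|UU
U/II-2 ? I-1×I-2: uu|Uu|UU
⇒ U over [I-1,I-2,II-1,II-2]: 18 consistent
W/I-1 ? ·: ww|Ww
W/I-2 aff ·: Ww
W/II-1 aff I-1×I-2: Ww|WW
W/II-2 un I-1×I-2: ww
⇒ W over [I-1,I-2,II-1,II-2]: 3 consistent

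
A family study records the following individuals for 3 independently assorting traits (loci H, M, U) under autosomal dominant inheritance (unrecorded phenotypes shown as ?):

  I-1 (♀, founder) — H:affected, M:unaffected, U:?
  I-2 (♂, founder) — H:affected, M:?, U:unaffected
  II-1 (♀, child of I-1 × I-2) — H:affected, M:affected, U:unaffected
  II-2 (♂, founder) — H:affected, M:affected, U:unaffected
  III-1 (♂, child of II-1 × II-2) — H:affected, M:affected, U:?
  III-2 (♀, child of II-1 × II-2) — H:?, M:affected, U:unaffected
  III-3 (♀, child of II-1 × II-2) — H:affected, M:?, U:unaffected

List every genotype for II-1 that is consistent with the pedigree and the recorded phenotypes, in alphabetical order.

II-1 ∈ {HH Mm uu, Hh Mm uu}

H/I-1 aff ·: Hh|HH
H/I-2 aff ·: Hh|HH
H/II-1 aff I-1×I-2: Hh|HH
H/II-2 aff ·: Hh|HH
H/III-1 aff II-1×II-2: Hh|HH
H/III-2 ? II-1×II-2: hh|Hh|HH
H/III-3 aff II-1×II-2: Hh|HH
⇒ H over [I-1,I-2,II-1,II-2,III-1,III-2,III-3]: 96 consistent
M/I-1 un ·: mm
M/I-2 ? ·: Mm|MM
M/II-1 aff I-1×I-2: Mm
M/II-2 aff ·: Mm|MM
M/III-1 aff II-1×II-2: Mm|MM
M/III-2 aff II-1×II-2: Mm|MM
M/III-3 ? II-1×II-2: mm|Mm|MM
⇒ M over [I-1,I-2,II-1,II-2,III-1,III-2,III-3]: 40 consistent
U/I-1 ? ·: uu|Uu
U/I-2 un ·: uu
U/II-1 un I-1×I-2: uu
U/II-2 un ·: uu
U/III-1 ? II-1×II-2: uu
U/III-2 un II-1×II-2: uu
U/III-3 un II-1×II-2: uu
⇒ U over [I-1,I-2,II-1,II-2,III-1,III-2,III-3]: 2 consistent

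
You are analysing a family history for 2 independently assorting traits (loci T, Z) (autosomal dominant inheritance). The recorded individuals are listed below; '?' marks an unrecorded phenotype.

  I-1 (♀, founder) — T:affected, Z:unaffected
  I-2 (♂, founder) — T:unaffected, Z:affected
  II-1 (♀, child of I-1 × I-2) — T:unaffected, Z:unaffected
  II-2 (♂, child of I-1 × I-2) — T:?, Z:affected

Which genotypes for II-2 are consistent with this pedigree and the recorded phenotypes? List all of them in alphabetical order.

II-2 ∈ {Tt Zz, tt Zz}

T/I-1 aff ·: Tt
T/I-2 un ·: tt
T/II-1 un I-1×I-2: tt
T/II-2 ? I-1×I-2: tt|Tt
⇒ T over [I-1,I-2,II-1,II-2]: 2 consistent
Z/I-1 un ·: zz
Z/I-2 aff ·: Zz
Z/II-1 un I-1×I-2: zz
Z/II-2 aff I-1×I-2: Zz
⇒ Z over [I-1,I-2,II-1,II-2]: 1 consistent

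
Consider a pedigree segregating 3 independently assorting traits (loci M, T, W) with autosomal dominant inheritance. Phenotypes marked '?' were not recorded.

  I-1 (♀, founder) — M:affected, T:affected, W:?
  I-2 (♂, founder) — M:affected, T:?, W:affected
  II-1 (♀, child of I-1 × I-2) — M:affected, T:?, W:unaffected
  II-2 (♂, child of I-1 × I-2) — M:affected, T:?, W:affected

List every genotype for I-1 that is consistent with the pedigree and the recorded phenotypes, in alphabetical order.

M/I-1 aff ·: Mm|MM
M/I-2 aff ·: Mm|MM
M/II-1 aff I-1×I-2: Mm|MM
M/II-2 aff I-1×I-2: Mm|MM
⇒ M over [I-1,I-2,II-1,II-2]: 13 consistent
T/I-1 aff ·: Tt|TT
T/I-2 ? ·: tt|Tt|TT
T/II-1 ? I-1×I-2: tt|Tt|TT
T/II-2 ? I-1×I-2: tt|Tt|TT
⇒ T over [I-1,I-2,II-1,II-2]: 23 consistent
W/I-1 ? ·: ww|Ww
W/I-2 aff ·: Ww
W/II-1 un I-1×I-2: ww
W/II-2 aff I-1×I-2: Ww|WW
⇒ W over [I-1,I-2,II-1,II-2]: 3 consistent

I-1 ∈ {MM TT Ww, MM TT ww, MM Tt Ww, MM Tt ww, Mm TT Ww, Mm TT ww, Mm Tt Ww, Mm Tt ww}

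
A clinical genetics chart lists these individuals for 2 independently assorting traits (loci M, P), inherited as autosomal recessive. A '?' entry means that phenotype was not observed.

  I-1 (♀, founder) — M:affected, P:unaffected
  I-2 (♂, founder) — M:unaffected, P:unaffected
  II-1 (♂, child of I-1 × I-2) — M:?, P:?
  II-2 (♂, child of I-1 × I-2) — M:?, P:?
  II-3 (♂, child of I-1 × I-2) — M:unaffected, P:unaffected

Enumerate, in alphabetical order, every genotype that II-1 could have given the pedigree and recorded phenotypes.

M/I-1 aff ·: mm
M/I-2 un ·: MM|Mm
M/II-1 ? I-1×I-2: Mm|mm
M/II-2 ? I-1×I-2: Mm|mm
M/II-3 un I-1×I-2: Mm
⇒ M over [I-1,I-2,II-1,II-2,II-3]: 5 consistent
P/I-1 un ·: PP|Pp
P/I-2 un ·: PP|Pp
P/II-1 ? I-1×I-2: PP|Pp|pp
P/II-2 ? I-1×I-2: PP|Pp|pp
P/II-3 un I-1×I-2: PP|Pp
⇒ P over [I-1,I-2,II-1,II-2,II-3]: 35 consistent

II-1 ∈ {Mm PP, Mm Pp, Mm pp, mm PP, mm Pp, mm pp}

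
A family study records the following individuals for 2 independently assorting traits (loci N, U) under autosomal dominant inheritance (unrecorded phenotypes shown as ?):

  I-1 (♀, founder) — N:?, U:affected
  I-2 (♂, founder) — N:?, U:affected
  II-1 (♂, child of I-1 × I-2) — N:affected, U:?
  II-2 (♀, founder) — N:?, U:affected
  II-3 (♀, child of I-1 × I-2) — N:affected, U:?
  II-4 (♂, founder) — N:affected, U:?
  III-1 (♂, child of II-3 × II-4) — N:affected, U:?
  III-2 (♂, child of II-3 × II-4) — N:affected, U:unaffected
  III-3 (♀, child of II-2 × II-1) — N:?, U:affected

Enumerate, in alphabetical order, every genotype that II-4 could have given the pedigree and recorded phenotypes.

N/I-1 ? ·: nn|Nn|NN
N/I-2 ? ·: nn|Nn|NN
N/II-1 aff I-1×I-2: Nn|NN
N/II-2 ? ·: nn|Nn|NN
N/II-3 aff I-1×I-2: Nn|NN
N/II-4 aff ·: Nn|NN
N/III-1 aff II-3×II-4: Nn|NN
N/III-2 aff II-3×II-4: Nn|NN
N/III-3 ? II-2×II-1: nn|Nn|NN
⇒ N over [I-1,I-2,II-1,II-2,II-3,II-4,III-1,III-2,III-3]: 673 consistent
U/I-1 aff ·: Uu|UU
U/I-2 aff ·: Uu|UU
U/II-1 ? I-1×I-2: uu|Uu|UU
U/II-2 aff ·: Uu|UU
U/II-3 ? I-1×I-2: uu|Uu
U/II-4 ? ·: uu|Uu
U/III-1 ? II-3×II-4: uu|Uu|UU
U/III-2 un II-3×II-4: uu
U/III-3 aff II-2×II-1: Uu|UU
⇒ U over [I-1,I-2,II-1,II-2,II-3,II-4,III-1,III-2,III-3]: 142 consistent

II-4 ∈ {NN Uu, NN uu, Nn Uu, Nn uu}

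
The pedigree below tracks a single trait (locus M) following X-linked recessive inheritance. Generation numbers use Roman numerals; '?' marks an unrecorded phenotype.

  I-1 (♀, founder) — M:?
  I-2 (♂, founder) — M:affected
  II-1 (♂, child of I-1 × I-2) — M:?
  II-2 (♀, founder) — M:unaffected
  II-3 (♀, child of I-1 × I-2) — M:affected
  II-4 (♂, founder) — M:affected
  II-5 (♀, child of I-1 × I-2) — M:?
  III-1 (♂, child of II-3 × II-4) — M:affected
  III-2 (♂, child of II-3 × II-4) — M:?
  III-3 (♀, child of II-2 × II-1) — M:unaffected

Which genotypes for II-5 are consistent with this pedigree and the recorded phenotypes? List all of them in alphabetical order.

M/I-1 ? ·: X^MX^m|X^mX^m
M/I-2 aff ·: X^mY
M/II-1 ? I-1×I-2: X^MY|X^mY
M/II-2 un ·: X^MX^M|X^MX^m
M/II-3 aff I-1×I-2: X^mX^m
M/II-4 aff ·: X^mY
M/II-5 ? I-1×I-2: X^MX^m|X^mX^m
M/III-1 aff II-3×II-4: X^mY
M/III-2 ? II-3×II-4: X^mY
M/III-3 un II-2×II-1: X^MX^M|X^MX^m
⇒ M over [I-1,I-2,II-1,II-2,II-3,II-4,II-5,III-1,III-2,III-3]: 12 consistent

II-5 ∈ {X^MX^m, X^mX^m}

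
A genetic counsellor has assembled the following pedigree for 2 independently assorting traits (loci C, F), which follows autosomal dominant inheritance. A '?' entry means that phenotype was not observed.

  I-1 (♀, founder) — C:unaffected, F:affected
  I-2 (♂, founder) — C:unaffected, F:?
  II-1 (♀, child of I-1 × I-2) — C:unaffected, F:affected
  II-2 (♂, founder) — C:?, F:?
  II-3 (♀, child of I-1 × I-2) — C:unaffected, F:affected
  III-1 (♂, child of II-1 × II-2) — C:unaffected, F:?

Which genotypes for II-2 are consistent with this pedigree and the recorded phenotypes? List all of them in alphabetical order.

II-2 ∈ {Cc FF, Cc Ff, Cc ff, cc FF, cc Ff, cc ff}

C/I-1 un ·: cc
C/I-2 un ·: cc
C/II-1 un I-1×I-2: cc
C/II-2 ? ·: cc|Cc
C/II-3 un I-1×I-2: cc
C/III-1 un II-1×II-2: cc
⇒ C over [I-1,I-2,II-1,II-2,II-3,III-1]: 2 consistent
F/I-1 aff ·: Ff|FF
F/I-2 ? ·: ff|Ff|FF
F/II-1 aff I-1×I-2: Ff|FF
F/II-2 ? ·: ff|Ff|FF
F/II-3 aff I-1×I-2: Ff|FF
F/III-1 ? II-1×II-2: ff|Ff|FF
⇒ F over [I-1,I-2,II-1,II-2,II-3,III-1]: 84 consistent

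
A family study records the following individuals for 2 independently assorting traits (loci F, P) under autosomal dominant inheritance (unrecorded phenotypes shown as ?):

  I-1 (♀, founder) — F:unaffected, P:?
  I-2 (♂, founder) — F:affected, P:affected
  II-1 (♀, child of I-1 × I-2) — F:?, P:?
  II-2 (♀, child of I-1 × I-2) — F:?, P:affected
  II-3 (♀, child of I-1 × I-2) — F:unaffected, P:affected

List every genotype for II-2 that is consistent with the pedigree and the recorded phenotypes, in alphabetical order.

II-2 ∈ {Ff PP, Ff Pp, ff PP, ff Pp}

F/I-1 un ·: ff
F/I-2 aff ·: Ff
F/II-1 ? I-1×I-2: ff|Ff
F/II-2 ? I-1×I-2: ff|Ff
F/II-3 un I-1×I-2: ff
⇒ F over [I-1,I-2,II-1,II-2,II-3]: 4 consistent
P/I-1 ? ·: pp|Pp|PP
P/I-2 aff ·: Pp|PP
P/II-1 ? I-1×I-2: pp|Pp|PP
P/II-2 aff I-1×I-2: Pp|PP
P/II-3 aff I-1×I-2: Pp|PP
⇒ P over [I-1,I-2,II-1,II-2,II-3]: 32 consistent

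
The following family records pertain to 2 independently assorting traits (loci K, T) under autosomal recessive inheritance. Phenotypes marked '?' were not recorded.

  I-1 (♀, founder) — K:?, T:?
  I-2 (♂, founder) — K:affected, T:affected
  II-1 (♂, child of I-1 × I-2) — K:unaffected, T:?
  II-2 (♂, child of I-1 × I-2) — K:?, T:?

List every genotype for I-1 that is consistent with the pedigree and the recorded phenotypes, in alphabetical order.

K/I-1 ? ·: KK|Kk
K/I-2 aff ·: kk
K/II-1 un I-1×I-2: Kk
K/II-2 ? I-1×I-2: Kk|kk
⇒ K over [I-1,I-2,II-1,II-2]: 3 consistent
T/I-1 ? ·: TT|Tt|tt
T/I-2 aff ·: tt
T/II-1 ? I-1×I-2: Tt|tt
T/II-2 ? I-1×I-2: Tt|tt
⇒ T over [I-1,I-2,II-1,II-2]: 6 consistent

I-1 ∈ {KK TT, KK Tt, KK tt, Kk TT, Kk Tt, Kk tt}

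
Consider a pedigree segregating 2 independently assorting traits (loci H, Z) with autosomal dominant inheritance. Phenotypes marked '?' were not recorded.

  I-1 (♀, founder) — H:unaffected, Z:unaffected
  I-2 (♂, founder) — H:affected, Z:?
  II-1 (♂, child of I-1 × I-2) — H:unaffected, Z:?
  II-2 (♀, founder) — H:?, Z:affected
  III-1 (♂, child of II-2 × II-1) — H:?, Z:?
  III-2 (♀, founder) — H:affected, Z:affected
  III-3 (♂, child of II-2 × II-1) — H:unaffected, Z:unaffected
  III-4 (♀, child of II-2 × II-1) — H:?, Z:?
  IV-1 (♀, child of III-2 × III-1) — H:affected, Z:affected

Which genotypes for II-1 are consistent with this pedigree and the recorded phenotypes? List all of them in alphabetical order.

H/I-1 un ·: hh
H/I-2 aff ·: Hh
H/II-1 un I-1×I-2: hh
H/II-2 ? ·: hh|Hh
H/III-1 ? II-2×II-1: hh|Hh
H/III-2 aff ·: Hh|HH
H/III-3 un II-2×II-1: hh
H/III-4 ? II-2×II-1: hh|Hh
H/IV-1 aff III-2×III-1: Hh|HH
⇒ H over [I-1,I-2,II-1,II-2,III-1,III-2,III-3,III-4,IV-1]: 14 consistent
Z/I-1 un ·: zz
Z/I-2 ? ·: zz|Zz|ZZ
Z/II-1 ? I-1×I-2: zz|Zz
Z/II-2 aff ·: Zz
Z/III-1 ? II-2×II-1: zz|Zz|ZZ
Z/III-2 aff ·: Zz|ZZ
Z/III-3 un II-2×II-1: zz
Z/III-4 ? II-2×II-1: zz|Zz|ZZ
Z/IV-1 aff III-2×III-1: Zz|ZZ
⇒ Z over [I-1,I-2,II-1,II-2,III-1,III-2,III-3,III-4,IV-1]: 78 consistent

II-1 ∈ {hh Zz, hh zz}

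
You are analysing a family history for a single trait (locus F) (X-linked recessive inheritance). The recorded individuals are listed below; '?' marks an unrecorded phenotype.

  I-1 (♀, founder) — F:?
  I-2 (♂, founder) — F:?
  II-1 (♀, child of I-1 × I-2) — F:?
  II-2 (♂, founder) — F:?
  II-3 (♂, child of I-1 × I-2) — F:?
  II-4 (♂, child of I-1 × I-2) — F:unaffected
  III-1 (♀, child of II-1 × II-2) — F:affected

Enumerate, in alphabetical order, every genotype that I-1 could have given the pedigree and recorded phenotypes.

F/I-1 ? ·: X^FX^F|X^FX^f
F/I-2 ? ·: X^FY|X^fY
F/II-1 ? I-1×I-2: X^FX^f|X^fX^f
F/II-2 ? ·: X^fY
F/II-3 ? I-1×I-2: X^FY|X^fY
F/II-4 un I-1×I-2: X^FY
F/III-1 aff II-1×II-2: X^fX^f
⇒ F over [I-1,I-2,II-1,II-2,II-3,II-4,III-1]: 7 consistent

I-1 ∈ {X^FX^F, X^FX^f}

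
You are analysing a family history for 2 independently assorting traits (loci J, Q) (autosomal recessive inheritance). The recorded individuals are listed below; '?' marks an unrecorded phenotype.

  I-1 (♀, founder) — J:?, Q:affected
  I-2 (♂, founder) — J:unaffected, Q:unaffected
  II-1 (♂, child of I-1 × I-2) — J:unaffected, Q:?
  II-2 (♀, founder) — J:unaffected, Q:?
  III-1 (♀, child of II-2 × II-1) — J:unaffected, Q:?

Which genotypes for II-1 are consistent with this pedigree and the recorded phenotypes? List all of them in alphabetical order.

J/I-1 ? ·: JJ|Jj|jj
J/I-2 un ·: JJ|Jj
J/II-1 un I-1×I-2: JJ|Jj
J/II-2 un ·: JJ|Jj
J/III-1 un II-2×II-1: JJ|Jj
⇒ J over [I-1,I-2,II-1,II-2,III-1]: 32 consistent
Q/I-1 aff ·: qq
Q/I-2 un ·: QQ|Qq
Q/II-1 ? I-1×I-2: Qq|qq
Q/II-2 ? ·: QQ|Qq|qq
Q/III-1 ? II-2×II-1: QQ|Qq|qq
⇒ Q over [I-1,I-2,II-1,II-2,III-1]: 18 consistent

II-1 ∈ {JJ Qq, JJ qq, Jj Qq, Jj qq}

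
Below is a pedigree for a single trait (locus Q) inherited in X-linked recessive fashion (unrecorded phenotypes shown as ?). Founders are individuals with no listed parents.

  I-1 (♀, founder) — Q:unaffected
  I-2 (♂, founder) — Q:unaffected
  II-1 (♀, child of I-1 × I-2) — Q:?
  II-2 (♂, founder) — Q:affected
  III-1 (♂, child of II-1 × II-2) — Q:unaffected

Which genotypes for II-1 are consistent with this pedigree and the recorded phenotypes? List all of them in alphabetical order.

II-1 ∈ {X^QX^Q, X^QX^q}

Q/I-1 un ·: X^QX^Q|X^QX^q
Q/I-2 un ·: X^QY
Q/II-1 ? I-1×I-2: X^QX^Q|X^QX^q
Q/II-2 aff ·: X^qY
Q/III-1 un II-1×II-2: X^QY
⇒ Q over [I-1,I-2,II-1,II-2,III-1]: 3 consistent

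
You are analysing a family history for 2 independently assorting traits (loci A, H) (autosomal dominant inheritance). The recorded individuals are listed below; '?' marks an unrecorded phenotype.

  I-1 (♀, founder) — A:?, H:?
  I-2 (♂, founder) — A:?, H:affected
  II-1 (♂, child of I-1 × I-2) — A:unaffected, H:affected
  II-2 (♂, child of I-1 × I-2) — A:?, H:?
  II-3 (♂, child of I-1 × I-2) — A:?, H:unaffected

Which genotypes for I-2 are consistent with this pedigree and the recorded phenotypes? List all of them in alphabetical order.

I-2 ∈ {Aa Hh, aa Hh}

A/I-1 ? ·: aa|Aa
A/I-2 ? ·: aa|Aa
A/II-1 un I-1×I-2: aa
A/II-2 ? I-1×I-2: aa|Aa|AA
A/II-3 ? I-1×I-2: aa|Aa|AA
⇒ A over [I-1,I-2,II-1,II-2,II-3]: 18 consistent
H/I-1 ? ·: hh|Hh
H/I-2 aff ·: Hh
H/II-1 aff I-1×I-2: Hh|HH
H/II-2 ? I-1×I-2: hh|Hh|HH
H/II-3 un I-1×I-2: hh
⇒ H over [I-1,I-2,II-1,II-2,II-3]: 8 consistent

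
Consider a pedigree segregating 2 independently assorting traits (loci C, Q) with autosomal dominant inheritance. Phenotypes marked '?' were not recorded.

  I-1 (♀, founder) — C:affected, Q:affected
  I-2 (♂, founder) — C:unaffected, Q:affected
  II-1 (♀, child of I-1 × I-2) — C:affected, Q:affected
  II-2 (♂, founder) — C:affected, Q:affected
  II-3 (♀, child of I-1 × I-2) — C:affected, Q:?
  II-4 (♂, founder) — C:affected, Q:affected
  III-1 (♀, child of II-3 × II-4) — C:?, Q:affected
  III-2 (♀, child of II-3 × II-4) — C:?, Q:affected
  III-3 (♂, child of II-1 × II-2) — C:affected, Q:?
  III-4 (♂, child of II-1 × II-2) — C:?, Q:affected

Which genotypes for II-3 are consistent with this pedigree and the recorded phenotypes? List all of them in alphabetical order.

C/I-1 aff ·: Cc|CC
C/I-2 un ·: cc
C/II-1 aff I-1×I-2: Cc
C/II-2 aff ·: Cc|CC
C/II-3 aff I-1×I-2: Cc
C/II-4 aff ·: Cc|CC
C/III-1 ? II-3×II-4: cc|Cc|CC
C/III-2 ? II-3×II-4: cc|Cc|CC
C/III-3 aff II-1×II-2: Cc|CC
C/III-4 ? II-1×II-2: cc|Cc|CC
⇒ C over [I-1,I-2,II-1,II-2,II-3,II-4,III-1,III-2,III-3,III-4]: 260 consistent
Q/I-1 aff ·: Qq|QQ
Q/I-2 aff ·: Qq|QQ
Q/II-1 aff I-1×I-2: Qq|QQ
Q/II-2 aff ·: Qq|QQ
Q/II-3 ? I-1×I-2: qq|Qq|QQ
Q/II-4 aff ·: Qq|QQ
Q/III-1 aff II-3×II-4: Qq|QQ
Q/III-2 aff II-3×II-4: Qq|QQ
Q/III-3 ? II-1×II-2: qq|Qq|QQ
Q/III-4 aff II-1×II-2: Qq|QQ
⇒ Q over [I-1,I-2,II-1,II-2,II-3,II-4,III-1,III-2,III-3,III-4]: 640 consistent

II-3 ∈ {Cc QQ, Cc Qq, Cc qq}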